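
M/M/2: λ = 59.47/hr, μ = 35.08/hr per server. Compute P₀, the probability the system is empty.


a = λ/μ = 59.47/35.08 = 1.6953; ρ = a/c = 0.8476
Σ_{k=0}^{1} a^k/k! (terms k=0..1) = 1.00000 + 1.69527 = 2.69527
Tail: a^2/(2!(1−ρ)) = 2.87393/(2·0.1524) = 9.43102
P₀ = 1/(2.69527 + 9.43102) = 1/12.12629 = 0.082465

Final: 0.082465


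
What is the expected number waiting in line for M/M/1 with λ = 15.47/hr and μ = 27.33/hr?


ρ = 15.47/27.33 = 0.5660
Lq = ρ²/(1−ρ) = 0.3204/0.4340 = 0.7383

Final: 0.7383


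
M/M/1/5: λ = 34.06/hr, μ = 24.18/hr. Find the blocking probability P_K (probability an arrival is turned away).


ρ = λ/μ = 34.06/24.18 = 1.4086
P_K = (1−ρ)ρ^K/(1−ρ^(K+1)) = (-0.4086·5.545513)/(1 − 7.811422)
= -2.265909/-6.811422 = 0.332663

Final: 0.332663


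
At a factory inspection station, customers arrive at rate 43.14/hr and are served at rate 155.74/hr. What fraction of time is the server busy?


ρ = λ/μ = 43.14/155.74 = 0.2770

Final: 0.2770


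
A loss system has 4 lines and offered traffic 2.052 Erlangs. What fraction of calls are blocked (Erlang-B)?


B(c,a) = (a^c/c!) / Σ_{k=0}^{c} a^k/k!
a^4/4! = 0.738751
Σ terms (k=0..4): 1.00000 + 2.05200 + 2.10535 + 1.44006 + 0.73875 = 7.336164
B = 0.738751/7.336164 = 0.100700

Final: 0.100700


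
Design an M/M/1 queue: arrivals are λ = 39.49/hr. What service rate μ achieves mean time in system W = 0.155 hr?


W = 1/(μ−λ) ⇒ μ − λ = 1/W = 1/0.155 = 6.4516
μ = λ + 1/W = 39.49 + 6.4516 = 45.9416 per hr

Final: 45.9416 /hr


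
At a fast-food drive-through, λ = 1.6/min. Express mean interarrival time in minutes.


Mean interarrival time = 1/λ = 1/1.6 minute = 0.62500 minute
In minutes: 0.62500 × 1 = 0.6250 min

Final: 0.6250 min


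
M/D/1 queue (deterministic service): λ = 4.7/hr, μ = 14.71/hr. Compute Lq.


ρ = 4.7/14.71 = 0.3195
M/D/1: Lq = ρ²/(2(1−ρ)) = 0.1021/(2·0.6805) = 0.07501

Final: 0.07501


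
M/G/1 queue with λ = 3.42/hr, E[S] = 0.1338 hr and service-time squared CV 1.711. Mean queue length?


ρ = λ·E[S] = 3.42·0.1338 = 0.4576
Lq = ρ²(1+C_s²)/(2(1−ρ)) = 0.2094·(1+1.711)/(2·0.5424)
= 0.2094·2.7110/1.0848 = 0.52329

Final: 0.52329


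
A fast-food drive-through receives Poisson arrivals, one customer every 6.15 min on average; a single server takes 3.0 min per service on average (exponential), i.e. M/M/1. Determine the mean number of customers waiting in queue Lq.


λ = 60/6.15 = 9.7561 /hr
μ = 60/3.0 = 20.0000 /hr
ρ = λ/μ = 9.7561/20.0000 = 0.4878
Lq = ρ²/(1−ρ) = 0.2380/0.5122 = 0.4646

Final: 0.4646


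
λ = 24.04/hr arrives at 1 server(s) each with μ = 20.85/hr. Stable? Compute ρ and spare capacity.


Total capacity cμ = 1·20.85 = 20.85/hr
ρ = λ/(cμ) = 24.04/20.85 = 1.1530
Stable ⇔ ρ < 1: NO
Spare capacity = cμ − λ = 20.85 − 24.04 = -3.19/hr

Final: ρ = 1.1530; unstable; margin = -3.19/hr


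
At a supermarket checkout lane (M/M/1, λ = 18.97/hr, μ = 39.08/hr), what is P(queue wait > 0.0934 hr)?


ρ = 18.97/39.08 = 0.4854
P(Wq > t) = ρ·e^{−(μ−λ)t} = 0.4854·e^{−1.8783}
= 0.4854·0.152854 = 0.074197

Final: 0.074197


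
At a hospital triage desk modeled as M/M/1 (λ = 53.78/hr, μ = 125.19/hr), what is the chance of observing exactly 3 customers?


ρ = 53.78/125.19 = 0.4296
P_n = (1−ρ)·ρ^n = (1 − 0.4296)·0.4296^3 = 0.5704·0.079278 = 0.045221

Final: 0.045221


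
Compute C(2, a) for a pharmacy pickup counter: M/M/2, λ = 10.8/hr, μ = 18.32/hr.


a = λ/μ = 0.5895; ρ = a/2 = 0.2948
P₀ = 0.544688 (from M/M/c formula)
C(c,a) = [a^c/(c!(1−ρ))]·P₀ = [0.34753/(2·0.7052)]·0.544688
= 0.24639·0.544688 = 0.134208

Final: 0.134208


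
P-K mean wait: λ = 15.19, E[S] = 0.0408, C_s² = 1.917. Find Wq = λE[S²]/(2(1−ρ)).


ρ = λ·E[S] = 15.19·0.0408 = 0.6198
E[S²] = E[S]²(1+C_s²) = 0.0408²·(1+1.917) = 0.004856
Wq = λ·E[S²]/(2(1−ρ)) = 15.19·0.004856/(2·0.3802) = 0.09699 hr

Final: 0.09699 hr


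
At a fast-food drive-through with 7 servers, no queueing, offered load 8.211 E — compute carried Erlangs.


B(7,8.211) = 0.319941 (Erlang-B)
Carried load = a(1 − B) = 8.211·(1 − 0.319941) = 8.211·0.680059 = 5.5840 E

Final: 5.5840 Erlangs


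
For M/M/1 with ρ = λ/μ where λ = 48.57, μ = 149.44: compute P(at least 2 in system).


ρ = 48.57/149.44 = 0.3250
P(N ≥ n) = ρ^n = 0.3250^2 = 0.105634

Final: 0.105634


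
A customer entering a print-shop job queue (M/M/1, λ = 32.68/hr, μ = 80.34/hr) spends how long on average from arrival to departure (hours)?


W = 1/(μ−λ) = 1/(80.34 − 32.68) = 1/47.66 = 0.02098 hr

Final: 0.02098 hr


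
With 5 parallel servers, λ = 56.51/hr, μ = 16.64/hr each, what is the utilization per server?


ρ = λ/(cμ) = 56.51/(5·16.64) = 56.51/83.20 = 0.6792

Final: 0.6792


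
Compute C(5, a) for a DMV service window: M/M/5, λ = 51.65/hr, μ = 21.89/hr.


a = λ/μ = 2.3595; ρ = a/5 = 0.4719
P₀ = 0.092780 (from M/M/c formula)
C(c,a) = [a^c/(c!(1−ρ))]·P₀ = [73.13459/(120·0.5281)]·0.092780
= 1.15406·0.092780 = 0.107074

Final: 0.107074


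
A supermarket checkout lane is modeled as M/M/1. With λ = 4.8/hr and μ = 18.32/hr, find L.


ρ = λ/μ = 4.8/18.32 = 0.2620
L = ρ/(1−ρ) = 0.2620/(1 − 0.2620) = 0.2620/0.7380 = 0.3550

Final: 0.3550


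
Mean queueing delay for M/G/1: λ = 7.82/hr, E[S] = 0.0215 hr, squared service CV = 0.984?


ρ = λ·E[S] = 7.82·0.0215 = 0.1681
E[S²] = E[S]²(1+C_s²) = 0.0215²·(1+0.984) = 0.0009171
Wq = λ·E[S²]/(2(1−ρ)) = 7.82·0.0009171/(2·0.8319) = 0.004311 hr

Final: 0.004311 hr


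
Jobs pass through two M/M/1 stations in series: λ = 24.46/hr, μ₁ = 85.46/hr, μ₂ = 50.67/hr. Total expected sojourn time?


Each node sees arrival rate λ = 24.46/hr (tandem ⇒ throughput preserved).
W₁ = 1/(μ₁−λ) = 1/(85.46−24.46) = 0.01639 hr
W₂ = 1/(μ₂−λ) = 1/(50.67−24.46) = 0.03815 hr
W_total = W₁ + W₂ = 0.01639 + 0.03815 = 0.05455 hr

Final: 0.05455 hr


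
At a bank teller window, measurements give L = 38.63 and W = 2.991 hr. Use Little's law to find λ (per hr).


λ = L/W = 38.63/2.991 = 12.9154 /hr

Final: 12.9154 /hr


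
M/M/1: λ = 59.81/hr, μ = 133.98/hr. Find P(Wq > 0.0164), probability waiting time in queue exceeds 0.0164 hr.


ρ = 59.81/133.98 = 0.4464
P(Wq > t) = ρ·e^{−(μ−λ)t} = 0.4464·e^{−1.2164}
= 0.4464·0.296298 = 0.132271

Final: 0.132271


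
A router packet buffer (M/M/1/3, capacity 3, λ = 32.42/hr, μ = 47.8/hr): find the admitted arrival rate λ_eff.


ρ = 0.6782; P_K = (1−ρ)ρ^3/(1−ρ^4) = 0.127334
λ_eff = λ(1 − P_K) = 32.42·(1 − 0.127334) = 32.42·0.872666 = 28.2918 /hr

Final: 28.2918 /hr


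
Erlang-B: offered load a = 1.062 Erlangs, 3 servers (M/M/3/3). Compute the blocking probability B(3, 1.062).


B(c,a) = (a^c/c!) / Σ_{k=0}^{c} a^k/k!
a^3/3! = 0.199628
Σ terms (k=0..3): 1.00000 + 1.06200 + 0.56392 + 0.19963 = 2.825550
B = 0.199628/2.825550 = 0.070651

Final: 0.070651


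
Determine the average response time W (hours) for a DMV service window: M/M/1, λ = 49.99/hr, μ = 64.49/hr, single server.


W = 1/(μ−λ) = 1/(64.49 − 49.99) = 1/14.50 = 0.06897 hr

Final: 0.06897 hr


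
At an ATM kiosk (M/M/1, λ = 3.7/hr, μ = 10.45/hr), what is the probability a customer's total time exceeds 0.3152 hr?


W ~ Exponential(μ−λ) for M/M/1.
μ − λ = 10.45 − 3.7 = 6.7500
P(W > t) = e^{−(μ−λ)t} = e^{−2.1276} = 0.119123

Final: 0.119123


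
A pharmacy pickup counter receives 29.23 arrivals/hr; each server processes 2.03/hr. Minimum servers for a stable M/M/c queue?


Stability requires cμ > λ ⇔ c > λ/μ.
λ/μ = 29.23/2.03 = 14.3990
Minimum integer c = ⌊14.3990⌋ + 1 = 15
Check: 15·2.03 = 30.45 > 29.23, while 14·2.03 = 28.42 ≤ 29.23

Final: 15 servers


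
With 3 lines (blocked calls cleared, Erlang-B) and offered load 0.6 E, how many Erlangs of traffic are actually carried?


B(3,0.6) = 0.019824 (Erlang-B)
Carried load = a(1 − B) = 0.6·(1 − 0.019824) = 0.6·0.980176 = 0.5881 E

Final: 0.5881 Erlangs


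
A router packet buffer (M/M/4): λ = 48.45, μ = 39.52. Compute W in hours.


a = 1.2260; ρ = 0.3065; P₀ = 0.292374
Lq = P₀·a^c·ρ/(c!(1−ρ)²) = 0.01754
Wq = Lq/λ = 0.01754/48.45 = 0.0003620 hr
W = Wq + 1/μ = 0.0003620 + 0.02530 = 0.02567 hr

Final: 0.02567 hr


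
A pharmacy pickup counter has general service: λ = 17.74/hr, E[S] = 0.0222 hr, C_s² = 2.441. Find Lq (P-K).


ρ = λ·E[S] = 17.74·0.0222 = 0.3938
Lq = ρ²(1+C_s²)/(2(1−ρ)) = 0.1551·(1+2.441)/(2·0.6062)
= 0.1551·3.4410/1.2123 = 0.44022

Final: 0.44022


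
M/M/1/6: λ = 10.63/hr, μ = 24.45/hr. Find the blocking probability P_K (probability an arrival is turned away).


ρ = λ/μ = 10.63/24.45 = 0.4348
P_K = (1−ρ)ρ^K/(1−ρ^(K+1)) = (0.5652·0.006753)/(1 − 0.002936)
= 0.003817/0.997064 = 0.003829

Final: 0.003829


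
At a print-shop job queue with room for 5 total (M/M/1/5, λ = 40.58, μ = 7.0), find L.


ρ = 40.58/7.0 = 5.7971
L = ρ[1 − (K+1)ρ^K + Kρ^(K+1)] / [(1−ρ)(1−ρ^(K+1))]
Numerator: 5.7971·(1 − 6·6547.417177 + 5·37956.312719) = 872458.756647
Denominator: (-4.7971)·(-37955.312719) = 182077.057302
L = 872458.756647/182077.057302 = 4.7917

Final: 4.7917


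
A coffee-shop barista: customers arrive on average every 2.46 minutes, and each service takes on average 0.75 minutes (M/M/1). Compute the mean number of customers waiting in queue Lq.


λ = 60/2.46 = 24.3902 /hr
μ = 60/0.75 = 80.0000 /hr
ρ = λ/μ = 24.3902/80.0000 = 0.3049
Lq = ρ²/(1−ρ) = 0.09295/0.6951 = 0.1337

Final: 0.1337


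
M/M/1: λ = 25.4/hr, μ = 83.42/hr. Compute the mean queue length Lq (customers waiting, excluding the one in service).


ρ = 25.4/83.42 = 0.3045
Lq = ρ²/(1−ρ) = 0.09271/0.6955 = 0.1333

Final: 0.1333


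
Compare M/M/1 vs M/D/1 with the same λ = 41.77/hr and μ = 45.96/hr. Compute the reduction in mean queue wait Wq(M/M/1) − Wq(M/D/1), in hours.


ρ = 41.77/45.96 = 0.9088
Wq(M/M/1) = ρ/(μ−λ) = 0.9088/4.19 = 0.21691 hr
Wq(M/D/1) = ρ/(2(μ−λ)) = 0.10845 hr
Savings = 0.21691 − 0.10845 = 0.10845 hr

Final: 0.10845 hr


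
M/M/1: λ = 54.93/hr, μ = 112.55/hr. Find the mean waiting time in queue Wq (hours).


ρ = 54.93/112.55 = 0.4880
Wq = ρ/(μ−λ) = 0.4880/(112.55 − 54.93) = 0.4880/57.62 = 0.008470 hr

Final: 0.008470 hr


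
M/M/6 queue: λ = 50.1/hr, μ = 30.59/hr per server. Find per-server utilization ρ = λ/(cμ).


ρ = λ/(cμ) = 50.1/(6·30.59) = 50.1/183.54 = 0.2730

Final: 0.2730


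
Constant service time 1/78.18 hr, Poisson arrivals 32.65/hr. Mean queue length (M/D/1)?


ρ = 32.65/78.18 = 0.4176
M/D/1: Lq = ρ²/(2(1−ρ)) = 0.1744/(2·0.5824) = 0.14974

Final: 0.14974


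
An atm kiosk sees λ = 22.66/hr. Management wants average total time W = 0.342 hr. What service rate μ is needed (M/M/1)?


W = 1/(μ−λ) ⇒ μ − λ = 1/W = 1/0.342 = 2.9240
μ = λ + 1/W = 22.66 + 2.9240 = 25.5840 per hr

Final: 25.5840 /hr


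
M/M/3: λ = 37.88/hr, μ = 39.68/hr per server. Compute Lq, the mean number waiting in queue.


a = λ/μ = 0.9546; ρ = a/3 = 0.3182
P₀ = 0.381246
Lq = P₀·a^c·ρ / (c!·(1−ρ)²) = 0.381246·0.86999·0.3182/(6·0.46483)
= 0.03784

Final: 0.03784


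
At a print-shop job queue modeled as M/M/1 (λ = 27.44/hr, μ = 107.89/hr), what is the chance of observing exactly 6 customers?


ρ = 27.44/107.89 = 0.2543
P_n = (1−ρ)·ρ^n = (1 − 0.2543)·0.2543^6 = 0.7457·0.0002707 = 0.0002018

Final: 0.0002018


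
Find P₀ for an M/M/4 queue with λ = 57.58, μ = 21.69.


a = λ/μ = 57.58/21.69 = 2.6547; ρ = a/c = 0.6637
Σ_{k=0}^{3} a^k/k! (terms k=0..3) = 1.00000 + 2.65468 + 3.52366 + 3.11806 = 10.29641
Tail: a^4/(4!(1−ρ)) = 49.66477/(24·0.3363) = 6.15278
P₀ = 1/(10.29641 + 6.15278) = 1/16.44919 = 0.060793

Final: 0.060793


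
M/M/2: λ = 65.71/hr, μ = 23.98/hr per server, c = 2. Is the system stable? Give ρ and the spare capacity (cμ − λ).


Total capacity cμ = 2·23.98 = 47.96/hr
ρ = λ/(cμ) = 65.71/47.96 = 1.3701
Stable ⇔ ρ < 1: NO
Spare capacity = cμ − λ = 47.96 − 65.71 = -17.75/hr

Final: ρ = 1.3701; unstable; margin = -17.75/hr


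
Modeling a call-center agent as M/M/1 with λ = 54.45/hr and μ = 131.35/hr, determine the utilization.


ρ = λ/μ = 54.45/131.35 = 0.4145

Final: 0.4145


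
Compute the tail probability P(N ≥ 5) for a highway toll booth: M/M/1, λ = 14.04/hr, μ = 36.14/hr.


ρ = 14.04/36.14 = 0.3885
P(N ≥ n) = ρ^n = 0.3885^5 = 0.008849

Final: 0.008849


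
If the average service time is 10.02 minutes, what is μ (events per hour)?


μ = 1/(service time) in consistent units.
1 hour = 60 min, so μ = 60/10.02 = 5.9880 per hour

Final: 5.9880 /hr


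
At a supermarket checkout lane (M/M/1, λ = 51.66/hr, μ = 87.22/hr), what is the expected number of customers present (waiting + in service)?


ρ = λ/μ = 51.66/87.22 = 0.5923
L = ρ/(1−ρ) = 0.5923/(1 − 0.5923) = 0.5923/0.4077 = 1.4528

Final: 1.4528


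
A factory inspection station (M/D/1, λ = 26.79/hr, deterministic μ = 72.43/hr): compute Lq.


ρ = 26.79/72.43 = 0.3699
M/D/1: Lq = ρ²/(2(1−ρ)) = 0.1368/(2·0.6301) = 0.10856

Final: 0.10856


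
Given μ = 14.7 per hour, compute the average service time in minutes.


Mean service time = 1/μ = 1/14.7 hour = 0.06803 hour
In minutes: 0.06803 × 60 = 4.0816 min

Final: 4.0816 min


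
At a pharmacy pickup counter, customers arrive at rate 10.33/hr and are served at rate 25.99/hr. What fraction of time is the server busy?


ρ = λ/μ = 10.33/25.99 = 0.3975

Final: 0.3975


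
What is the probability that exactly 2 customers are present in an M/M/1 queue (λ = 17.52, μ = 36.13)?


ρ = 17.52/36.13 = 0.4849
P_n = (1−ρ)·ρ^n = (1 − 0.4849)·0.4849^2 = 0.5151·0.235143 = 0.121119

Final: 0.121119


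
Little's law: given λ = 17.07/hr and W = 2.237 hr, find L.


L = λW = 17.07·2.237 = 38.1856

Final: 38.1856


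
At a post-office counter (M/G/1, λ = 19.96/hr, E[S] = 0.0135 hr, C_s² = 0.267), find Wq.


ρ = λ·E[S] = 19.96·0.0135 = 0.2695
E[S²] = E[S]²(1+C_s²) = 0.0135²·(1+0.267) = 0.0002309
Wq = λ·E[S²]/(2(1−ρ)) = 19.96·0.0002309/(2·0.7305) = 0.003155 hr

Final: 0.003155 hr


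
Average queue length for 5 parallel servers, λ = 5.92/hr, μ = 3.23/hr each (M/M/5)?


a = λ/μ = 1.8328; ρ = a/5 = 0.3666
P₀ = 0.159214
Lq = P₀·a^c·ρ / (c!·(1−ρ)²) = 0.159214·20.68216·0.3666/(120·0.40124)
= 0.02507

Final: 0.02507


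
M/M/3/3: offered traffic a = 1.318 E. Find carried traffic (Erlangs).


B(3,1.318) = 0.106943 (Erlang-B)
Carried load = a(1 − B) = 1.318·(1 − 0.106943) = 1.318·0.893057 = 1.1770 E

Final: 1.1770 Erlangs


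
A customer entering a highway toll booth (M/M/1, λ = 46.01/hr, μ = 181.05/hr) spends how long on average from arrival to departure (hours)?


W = 1/(μ−λ) = 1/(181.05 − 46.01) = 1/135.04 = 0.007405 hr

Final: 0.007405 hr


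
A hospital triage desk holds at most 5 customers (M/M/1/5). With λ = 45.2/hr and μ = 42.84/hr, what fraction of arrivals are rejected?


ρ = λ/μ = 45.2/42.84 = 1.0551
P_K = (1−ρ)ρ^K/(1−ρ^(K+1)) = (-0.05509·1.307510)/(1 − 1.379539)
= -0.072029/-0.379539 = 0.189780

Final: 0.189780


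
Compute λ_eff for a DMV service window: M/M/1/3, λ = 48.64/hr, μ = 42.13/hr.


ρ = 1.1545; P_K = (1−ρ)ρ^3/(1−ρ^4) = 0.306165
λ_eff = λ(1 − P_K) = 48.64·(1 − 0.306165) = 48.64·0.693835 = 33.7481 /hr

Final: 33.7481 /hr


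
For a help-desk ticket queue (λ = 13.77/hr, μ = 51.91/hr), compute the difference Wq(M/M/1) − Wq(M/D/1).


ρ = 13.77/51.91 = 0.2653
Wq(M/M/1) = ρ/(μ−λ) = 0.2653/38.14 = 0.006955 hr
Wq(M/D/1) = ρ/(2(μ−λ)) = 0.003478 hr
Savings = 0.006955 − 0.003478 = 0.003478 hr

Final: 0.003478 hr


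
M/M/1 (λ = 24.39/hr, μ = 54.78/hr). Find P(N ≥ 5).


ρ = 24.39/54.78 = 0.4452
P(N ≥ n) = ρ^n = 0.4452^5 = 0.017496

Final: 0.017496


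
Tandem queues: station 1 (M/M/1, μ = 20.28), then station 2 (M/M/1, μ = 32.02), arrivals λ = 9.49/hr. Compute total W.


Each node sees arrival rate λ = 9.49/hr (tandem ⇒ throughput preserved).
W₁ = 1/(μ₁−λ) = 1/(20.28−9.49) = 0.09268 hr
W₂ = 1/(μ₂−λ) = 1/(32.02−9.49) = 0.04439 hr
W_total = W₁ + W₂ = 0.09268 + 0.04439 = 0.13706 hr

Final: 0.13706 hr


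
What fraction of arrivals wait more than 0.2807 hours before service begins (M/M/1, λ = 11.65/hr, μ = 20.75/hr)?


ρ = 11.65/20.75 = 0.5614
P(Wq > t) = ρ·e^{−(μ−λ)t} = 0.5614·e^{−2.5544}
= 0.5614·0.077741 = 0.043647

Final: 0.043647


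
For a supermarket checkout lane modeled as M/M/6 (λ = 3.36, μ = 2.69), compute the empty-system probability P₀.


a = λ/μ = 3.36/2.69 = 1.2491; ρ = a/c = 0.2082
Σ_{k=0}^{5} a^k/k! (terms k=0..5) = 1.00000 + 1.24907 + 0.78009 + 0.32480 + 0.10142 + 0.02534 = 3.48071
Tail: a^6/(6!(1−ρ)) = 3.79771/(720·0.7918) = 0.006661
P₀ = 1/(3.48071 + 0.006661) = 1/3.48738 = 0.286749

Final: 0.286749


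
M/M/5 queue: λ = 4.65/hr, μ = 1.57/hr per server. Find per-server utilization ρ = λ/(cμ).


ρ = λ/(cμ) = 4.65/(5·1.57) = 4.65/7.85 = 0.5924

Final: 0.5924


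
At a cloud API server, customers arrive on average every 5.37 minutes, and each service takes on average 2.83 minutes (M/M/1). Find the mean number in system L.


λ = 60/5.37 = 11.1732 /hr
μ = 60/2.83 = 21.2014 /hr
ρ = λ/μ = 11.1732/21.2014 = 0.5270
L = ρ/(1−ρ) = 0.5270/0.4730 = 1.1142

Final: 1.1142


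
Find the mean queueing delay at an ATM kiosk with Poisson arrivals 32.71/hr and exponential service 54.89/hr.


ρ = 32.71/54.89 = 0.5959
Wq = ρ/(μ−λ) = 0.5959/(54.89 − 32.71) = 0.5959/22.18 = 0.02687 hr

Final: 0.02687 hr


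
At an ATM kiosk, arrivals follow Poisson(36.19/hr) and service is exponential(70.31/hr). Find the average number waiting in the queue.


ρ = 36.19/70.31 = 0.5147
Lq = ρ²/(1−ρ) = 0.2649/0.4853 = 0.5459

Final: 0.5459


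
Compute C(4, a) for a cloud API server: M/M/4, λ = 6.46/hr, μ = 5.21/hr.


a = λ/μ = 1.2399; ρ = a/4 = 0.3100
P₀ = 0.288262 (from M/M/c formula)
C(c,a) = [a^c/(c!(1−ρ))]·P₀ = [2.36363/(24·0.6900)]·0.288262
= 0.14273·0.288262 = 0.041143

Final: 0.041143


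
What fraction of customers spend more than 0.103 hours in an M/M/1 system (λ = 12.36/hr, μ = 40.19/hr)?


W ~ Exponential(μ−λ) for M/M/1.
μ − λ = 40.19 − 12.36 = 27.8300
P(W > t) = e^{−(μ−λ)t} = e^{−2.8665} = 0.056898

Final: 0.056898


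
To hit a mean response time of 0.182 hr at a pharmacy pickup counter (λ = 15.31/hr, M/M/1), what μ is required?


W = 1/(μ−λ) ⇒ μ − λ = 1/W = 1/0.182 = 5.4945
μ = λ + 1/W = 15.31 + 5.4945 = 20.8045 per hr

Final: 20.8045 /hr


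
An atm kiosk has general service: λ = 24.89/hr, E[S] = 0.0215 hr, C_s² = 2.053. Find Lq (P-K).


ρ = λ·E[S] = 24.89·0.0215 = 0.5351
Lq = ρ²(1+C_s²)/(2(1−ρ)) = 0.2864·(1+2.053)/(2·0.4649)
= 0.2864·3.0530/0.9297 = 0.94037

Final: 0.94037


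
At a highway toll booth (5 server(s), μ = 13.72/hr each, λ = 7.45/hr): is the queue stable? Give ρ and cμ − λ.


Total capacity cμ = 5·13.72 = 68.60/hr
ρ = λ/(cμ) = 7.45/68.60 = 0.1086
Stable ⇔ ρ < 1: YES
Spare capacity = cμ − λ = 68.60 − 7.45 = 61.15/hr

Final: ρ = 0.1086; stable; margin = 61.15/hr


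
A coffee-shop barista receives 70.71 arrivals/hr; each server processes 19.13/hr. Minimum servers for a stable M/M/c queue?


Stability requires cμ > λ ⇔ c > λ/μ.
λ/μ = 70.71/19.13 = 3.6963
Minimum integer c = ⌊3.6963⌋ + 1 = 4
Check: 4·19.13 = 76.52 > 70.71, while 3·19.13 = 57.39 ≤ 70.71

Final: 4 servers


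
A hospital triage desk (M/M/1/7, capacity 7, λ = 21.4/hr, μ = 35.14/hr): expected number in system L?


ρ = 21.4/35.14 = 0.6090
L = ρ[1 − (K+1)ρ^K + Kρ^(K+1)] / [(1−ρ)(1−ρ^(K+1))]
Numerator: 0.6090·(1 − 8·0.031066 + 7·0.018919) = 0.538292
Denominator: (0.3910)·(0.981081) = 0.383610
L = 0.538292/0.383610 = 1.4032

Final: 1.4032


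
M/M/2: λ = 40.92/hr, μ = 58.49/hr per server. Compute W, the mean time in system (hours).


a = 0.6996; ρ = 0.3498; P₀ = 0.481697
Lq = P₀·a^c·ρ/(c!(1−ρ)²) = 0.09754
Wq = Lq/λ = 0.09754/40.92 = 0.002384 hr
W = Wq + 1/μ = 0.002384 + 0.01710 = 0.01948 hr

Final: 0.01948 hr


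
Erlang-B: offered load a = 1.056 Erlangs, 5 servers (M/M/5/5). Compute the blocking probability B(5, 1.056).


B(c,a) = (a^c/c!) / Σ_{k=0}^{c} a^k/k!
a^5/5! = 0.010943
Σ terms (k=0..5): 1.00000 + 1.05600 + 0.55757 + 0.19626 + 0.05181 + 0.01094 = 2.872589
B = 0.010943/2.872589 = 0.003809

Final: 0.003809


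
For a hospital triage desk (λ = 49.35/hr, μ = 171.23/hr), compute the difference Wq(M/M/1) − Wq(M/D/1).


ρ = 49.35/171.23 = 0.2882
Wq(M/M/1) = ρ/(μ−λ) = 0.2882/121.88 = 0.002365 hr
Wq(M/D/1) = ρ/(2(μ−λ)) = 0.001182 hr
Savings = 0.002365 − 0.001182 = 0.001182 hr

Final: 0.001182 hr


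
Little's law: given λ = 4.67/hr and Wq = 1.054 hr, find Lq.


Lq = λWq = 4.67·1.054 = 4.9222

Final: 4.9222


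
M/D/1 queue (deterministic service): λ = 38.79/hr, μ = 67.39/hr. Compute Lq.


ρ = 38.79/67.39 = 0.5756
M/D/1: Lq = ρ²/(2(1−ρ)) = 0.3313/(2·0.4244) = 0.39034

Final: 0.39034


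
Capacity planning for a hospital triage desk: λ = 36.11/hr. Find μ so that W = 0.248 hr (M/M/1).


W = 1/(μ−λ) ⇒ μ − λ = 1/W = 1/0.248 = 4.0323
μ = λ + 1/W = 36.11 + 4.0323 = 40.1423 per hr

Final: 40.1423 /hr


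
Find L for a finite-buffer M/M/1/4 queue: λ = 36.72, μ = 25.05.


ρ = 36.72/25.05 = 1.4659
L = ρ[1 − (K+1)ρ^K + Kρ^(K+1)] / [(1−ρ)(1−ρ^(K+1))]
Numerator: 1.4659·(1 − 5·4.617212 + 4·6.768224) = 7.310047
Denominator: (-0.4659)·(-5.768224) = 2.687232
L = 7.310047/2.687232 = 2.7203

Final: 2.7203


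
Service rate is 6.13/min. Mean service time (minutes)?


Mean service time = 1/μ = 1/6.13 minute = 0.16313 minute
In minutes: 0.16313 × 1 = 0.1631 min

Final: 0.1631 min


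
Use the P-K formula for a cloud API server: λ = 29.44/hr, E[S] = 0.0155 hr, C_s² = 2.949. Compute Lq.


ρ = λ·E[S] = 29.44·0.0155 = 0.4563
Lq = ρ²(1+C_s²)/(2(1−ρ)) = 0.2082·(1+2.949)/(2·0.5437)
= 0.2082·3.9490/1.0874 = 0.75623

Final: 0.75623


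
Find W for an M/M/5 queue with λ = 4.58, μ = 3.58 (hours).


a = 1.2793; ρ = 0.2559; P₀ = 0.278037
Lq = P₀·a^c·ρ/(c!(1−ρ)²) = 0.003669
Wq = Lq/λ = 0.003669/4.58 = 0.0008011 hr
W = Wq + 1/μ = 0.0008011 + 0.27933 = 0.28013 hr

Final: 0.28013 hr


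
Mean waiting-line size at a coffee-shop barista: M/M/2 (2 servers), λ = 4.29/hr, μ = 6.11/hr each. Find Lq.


a = λ/μ = 0.7021; ρ = a/2 = 0.3511
P₀ = 0.480315
Lq = P₀·a^c·ρ / (c!·(1−ρ)²) = 0.480315·0.49298·0.3511/(2·0.42112)
= 0.09870

Final: 0.09870


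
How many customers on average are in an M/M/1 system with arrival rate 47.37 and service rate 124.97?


ρ = λ/μ = 47.37/124.97 = 0.3791
L = ρ/(1−ρ) = 0.3791/(1 − 0.3791) = 0.3791/0.6209 = 0.6104

Final: 0.6104


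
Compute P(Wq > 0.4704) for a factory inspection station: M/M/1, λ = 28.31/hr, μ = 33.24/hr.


ρ = 28.31/33.24 = 0.8517
P(Wq > t) = ρ·e^{−(μ−λ)t} = 0.8517·e^{−2.3191}
= 0.8517·0.098365 = 0.083776

Final: 0.083776


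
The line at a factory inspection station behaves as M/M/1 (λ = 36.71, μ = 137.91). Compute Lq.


ρ = 36.71/137.91 = 0.2662
Lq = ρ²/(1−ρ) = 0.07086/0.7338 = 0.09656

Final: 0.09656


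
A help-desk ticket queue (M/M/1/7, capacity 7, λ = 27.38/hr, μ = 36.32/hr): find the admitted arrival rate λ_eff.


ρ = 0.7539; P_K = (1−ρ)ρ^7/(1−ρ^8) = 0.038023
λ_eff = λ(1 − P_K) = 27.38·(1 − 0.038023) = 27.38·0.961977 = 26.3389 /hr

Final: 26.3389 /hr


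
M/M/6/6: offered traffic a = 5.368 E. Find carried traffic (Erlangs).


B(6,5.368) = 0.219307 (Erlang-B)
Carried load = a(1 − B) = 5.368·(1 − 0.219307) = 5.368·0.780693 = 4.1908 E

Final: 4.1908 Erlangs


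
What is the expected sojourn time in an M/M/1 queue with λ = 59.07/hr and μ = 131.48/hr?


W = 1/(μ−λ) = 1/(131.48 − 59.07) = 1/72.41 = 0.01381 hr

Final: 0.01381 hr


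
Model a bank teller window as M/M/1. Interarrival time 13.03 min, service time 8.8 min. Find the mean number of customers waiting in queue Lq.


λ = 60/13.03 = 4.6048 /hr
μ = 60/8.8 = 6.8182 /hr
ρ = λ/μ = 4.6048/6.8182 = 0.6754
Lq = ρ²/(1−ρ) = 0.4561/0.3246 = 1.4050

Final: 1.4050


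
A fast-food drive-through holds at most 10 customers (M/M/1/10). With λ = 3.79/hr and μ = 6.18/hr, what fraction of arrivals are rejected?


ρ = λ/μ = 3.79/6.18 = 0.6133
P_K = (1−ρ)ρ^K/(1−ρ^(K+1)) = (0.3867·0.007525)/(1 − 0.004615)
= 0.002910/0.995385 = 0.002924

Final: 0.002924


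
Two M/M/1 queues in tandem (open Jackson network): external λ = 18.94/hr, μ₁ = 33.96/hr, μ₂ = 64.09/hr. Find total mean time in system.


Each node sees arrival rate λ = 18.94/hr (tandem ⇒ throughput preserved).
W₁ = 1/(μ₁−λ) = 1/(33.96−18.94) = 0.06658 hr
W₂ = 1/(μ₂−λ) = 1/(64.09−18.94) = 0.02215 hr
W_total = W₁ + W₂ = 0.06658 + 0.02215 = 0.08873 hr

Final: 0.08873 hr


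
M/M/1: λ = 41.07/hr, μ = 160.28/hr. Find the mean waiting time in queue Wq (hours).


ρ = 41.07/160.28 = 0.2562
Wq = ρ/(μ−λ) = 0.2562/(160.28 − 41.07) = 0.2562/119.21 = 0.002149 hr

Final: 0.002149 hr


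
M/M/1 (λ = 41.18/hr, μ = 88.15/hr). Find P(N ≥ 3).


ρ = 41.18/88.15 = 0.4672
P(N ≥ n) = ρ^n = 0.4672^3 = 0.101951

Final: 0.101951


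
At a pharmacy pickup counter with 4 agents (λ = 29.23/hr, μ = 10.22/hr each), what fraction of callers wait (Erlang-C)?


a = λ/μ = 2.8601; ρ = a/4 = 0.7150
P₀ = 0.046226 (from M/M/c formula)
C(c,a) = [a^c/(c!(1−ρ))]·P₀ = [66.91318/(24·0.2850)]·0.046226
= 9.78330·0.046226 = 0.452247

Final: 0.452247


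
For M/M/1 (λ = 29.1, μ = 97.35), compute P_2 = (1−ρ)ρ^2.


ρ = 29.1/97.35 = 0.2989
P_n = (1−ρ)·ρ^n = (1 − 0.2989)·0.2989^2 = 0.7011·0.089354 = 0.062644

Final: 0.062644


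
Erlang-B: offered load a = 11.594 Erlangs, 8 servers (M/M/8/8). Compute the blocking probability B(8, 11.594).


B(c,a) = (a^c/c!) / Σ_{k=0}^{c} a^k/k!
a^8/8! = 8097.404689
Σ terms (k=0..8): 1.00000 + 11.59400 + 67.21042 + 259.74586 + 752.87338 + 1745.76280 + 3373.39564 + 5587.30701 + 8097.40469 = 19896.293805
B = 8097.404689/19896.293805 = 0.406981

Final: 0.406981


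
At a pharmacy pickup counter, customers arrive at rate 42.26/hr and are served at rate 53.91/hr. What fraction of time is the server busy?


ρ = λ/μ = 42.26/53.91 = 0.7839

Final: 0.7839


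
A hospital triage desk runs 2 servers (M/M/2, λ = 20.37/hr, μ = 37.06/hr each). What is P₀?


a = λ/μ = 20.37/37.06 = 0.5496; ρ = a/c = 0.2748
Σ_{k=0}^{1} a^k/k! (terms k=0..1) = 1.00000 + 0.54965 = 1.54965
Tail: a^2/(2!(1−ρ)) = 0.30211/(2·0.7252) = 0.20830
P₀ = 1/(1.54965 + 0.20830) = 1/1.75795 = 0.568843

Final: 0.568843


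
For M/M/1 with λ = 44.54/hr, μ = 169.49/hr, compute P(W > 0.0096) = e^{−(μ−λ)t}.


W ~ Exponential(μ−λ) for M/M/1.
μ − λ = 169.49 − 44.54 = 124.9500
P(W > t) = e^{−(μ−λ)t} = e^{−1.1995} = 0.301339

Final: 0.301339


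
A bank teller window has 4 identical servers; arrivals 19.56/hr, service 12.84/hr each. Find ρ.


ρ = λ/(cμ) = 19.56/(4·12.84) = 19.56/51.36 = 0.3808

Final: 0.3808


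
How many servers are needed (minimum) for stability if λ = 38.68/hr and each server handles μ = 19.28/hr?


Stability requires cμ > λ ⇔ c > λ/μ.
λ/μ = 38.68/19.28 = 2.0062
Minimum integer c = ⌊2.0062⌋ + 1 = 3
Check: 3·19.28 = 57.84 > 38.68, while 2·19.28 = 38.56 ≤ 38.68

Final: 3 servers


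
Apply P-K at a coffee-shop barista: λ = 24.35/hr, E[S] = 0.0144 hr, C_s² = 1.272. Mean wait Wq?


ρ = λ·E[S] = 24.35·0.0144 = 0.3506
E[S²] = E[S]²(1+C_s²) = 0.0144²·(1+1.272) = 0.0004711
Wq = λ·E[S²]/(2(1−ρ)) = 24.35·0.0004711/(2·0.6494) = 0.008833 hr

Final: 0.008833 hr


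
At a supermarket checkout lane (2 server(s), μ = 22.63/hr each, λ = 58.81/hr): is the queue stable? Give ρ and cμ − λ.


Total capacity cμ = 2·22.63 = 45.26/hr
ρ = λ/(cμ) = 58.81/45.26 = 1.2994
Stable ⇔ ρ < 1: NO
Spare capacity = cμ − λ = 45.26 − 58.81 = -13.55/hr

Final: ρ = 1.2994; unstable; margin = -13.55/hr


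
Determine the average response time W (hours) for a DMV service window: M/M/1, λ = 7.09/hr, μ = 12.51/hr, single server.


W = 1/(μ−λ) = 1/(12.51 − 7.09) = 1/5.42 = 0.1845 hr

Final: 0.1845 hr


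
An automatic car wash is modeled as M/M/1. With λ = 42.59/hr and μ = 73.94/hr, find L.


ρ = λ/μ = 42.59/73.94 = 0.5760
L = ρ/(1−ρ) = 0.5760/(1 − 0.5760) = 0.5760/0.4240 = 1.3585

Final: 1.3585


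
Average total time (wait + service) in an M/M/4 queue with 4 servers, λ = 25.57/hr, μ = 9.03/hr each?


a = 2.8317; ρ = 0.7079; P₀ = 0.048084
Lq = P₀·a^c·ρ/(c!(1−ρ)²) = 1.06890
Wq = Lq/λ = 1.06890/25.57 = 0.04180 hr
W = Wq + 1/μ = 0.04180 + 0.11074 = 0.15254 hr

Final: 0.15254 hr


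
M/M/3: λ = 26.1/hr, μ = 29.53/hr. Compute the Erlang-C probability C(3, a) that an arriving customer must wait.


a = λ/μ = 0.8838; ρ = a/3 = 0.2946
P₀ = 0.410243 (from M/M/c formula)
C(c,a) = [a^c/(c!(1−ρ))]·P₀ = [0.69045/(6·0.7054)]·0.410243
= 0.16314·0.410243 = 0.066926

Final: 0.066926


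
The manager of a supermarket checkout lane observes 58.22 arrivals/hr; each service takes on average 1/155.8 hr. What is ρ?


ρ = λ/μ = 58.22/155.8 = 0.3737

Final: 0.3737


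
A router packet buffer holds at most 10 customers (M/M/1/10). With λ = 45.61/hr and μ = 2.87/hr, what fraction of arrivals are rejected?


ρ = λ/μ = 45.61/2.87 = 15.8920
P_K = (1−ρ)ρ^K/(1−ρ^(K+1)) = (-14.8920·1027499821424.617554)/(1 − 16329012841525.019531)
= -15301513020100.402344/-16329012841524.019531 = 0.937075

Final: 0.937075


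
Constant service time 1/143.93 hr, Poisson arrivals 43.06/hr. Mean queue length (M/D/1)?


ρ = 43.06/143.93 = 0.2992
M/D/1: Lq = ρ²/(2(1−ρ)) = 0.08950/(2·0.7008) = 0.06386

Final: 0.06386


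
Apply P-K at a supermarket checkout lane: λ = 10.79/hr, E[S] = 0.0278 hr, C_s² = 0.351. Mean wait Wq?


ρ = λ·E[S] = 10.79·0.0278 = 0.3000
E[S²] = E[S]²(1+C_s²) = 0.0278²·(1+0.351) = 0.001044
Wq = λ·E[S²]/(2(1−ρ)) = 10.79·0.001044/(2·0.7000) = 0.008047 hr

Final: 0.008047 hr


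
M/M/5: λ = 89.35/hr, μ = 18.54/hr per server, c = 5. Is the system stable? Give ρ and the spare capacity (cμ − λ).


Total capacity cμ = 5·18.54 = 92.70/hr
ρ = λ/(cμ) = 89.35/92.70 = 0.9639
Stable ⇔ ρ < 1: YES
Spare capacity = cμ − λ = 92.70 − 89.35 = 3.35/hr

Final: ρ = 0.9639; stable; margin = 3.35/hr


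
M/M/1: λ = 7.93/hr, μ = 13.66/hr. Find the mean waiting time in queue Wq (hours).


ρ = 7.93/13.66 = 0.5805
Wq = ρ/(μ−λ) = 0.5805/(13.66 − 7.93) = 0.5805/5.73 = 0.1013 hr

Final: 0.1013 hr


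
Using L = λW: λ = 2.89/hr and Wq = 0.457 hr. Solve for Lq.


Lq = λWq = 2.89·0.457 = 1.3207

Final: 1.3207


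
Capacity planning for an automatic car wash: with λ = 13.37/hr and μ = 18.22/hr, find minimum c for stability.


Stability requires cμ > λ ⇔ c > λ/μ.
λ/μ = 13.37/18.22 = 0.7338
Minimum integer c = ⌊0.7338⌋ + 1 = 1
Check: 1·18.22 = 18.22 > 13.37, while 0·18.22 = 0.00 ≤ 13.37

Final: 1 servers


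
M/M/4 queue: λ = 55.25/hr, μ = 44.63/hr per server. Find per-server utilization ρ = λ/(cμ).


ρ = λ/(cμ) = 55.25/(4·44.63) = 55.25/178.52 = 0.3095

Final: 0.3095


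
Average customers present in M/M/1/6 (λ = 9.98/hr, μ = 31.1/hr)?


ρ = 9.98/31.1 = 0.3209
L = ρ[1 − (K+1)ρ^K + Kρ^(K+1)] / [(1−ρ)(1−ρ^(K+1))]
Numerator: 0.3209·(1 − 7·0.001092 + 6·0.0003504) = 0.319122
Denominator: (0.6791)·(0.999650) = 0.678862
L = 0.319122/0.678862 = 0.4701

Final: 0.4701


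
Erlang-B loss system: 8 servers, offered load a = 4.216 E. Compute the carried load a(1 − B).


B(8,4.216) = 0.037606 (Erlang-B)
Carried load = a(1 − B) = 4.216·(1 − 0.037606) = 4.216·0.962394 = 4.0575 E

Final: 4.0575 Erlangs


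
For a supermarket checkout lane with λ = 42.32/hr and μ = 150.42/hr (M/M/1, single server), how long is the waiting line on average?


ρ = 42.32/150.42 = 0.2813
Lq = ρ²/(1−ρ) = 0.07916/0.7187 = 0.1101

Final: 0.1101


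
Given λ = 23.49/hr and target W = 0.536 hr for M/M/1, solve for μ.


W = 1/(μ−λ) ⇒ μ − λ = 1/W = 1/0.536 = 1.8657
μ = λ + 1/W = 23.49 + 1.8657 = 25.3557 per hr

Final: 25.3557 /hr


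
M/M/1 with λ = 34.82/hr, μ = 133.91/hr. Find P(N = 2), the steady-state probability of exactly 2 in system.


ρ = 34.82/133.91 = 0.2600
P_n = (1−ρ)·ρ^n = (1 − 0.2600)·0.2600^2 = 0.7400·0.067613 = 0.050032

Final: 0.050032


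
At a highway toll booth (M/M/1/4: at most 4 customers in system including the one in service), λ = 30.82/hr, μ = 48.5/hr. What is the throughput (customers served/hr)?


ρ = 0.6355; P_K = (1−ρ)ρ^4/(1−ρ^5) = 0.066315
λ_eff = λ(1 − P_K) = 30.82·(1 − 0.066315) = 30.82·0.933685 = 28.7762 /hr

Final: 28.7762 /hr


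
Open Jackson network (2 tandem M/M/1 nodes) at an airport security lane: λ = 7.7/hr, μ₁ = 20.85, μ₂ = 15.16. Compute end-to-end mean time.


Each node sees arrival rate λ = 7.7/hr (tandem ⇒ throughput preserved).
W₁ = 1/(μ₁−λ) = 1/(20.85−7.7) = 0.07605 hr
W₂ = 1/(μ₂−λ) = 1/(15.16−7.7) = 0.13405 hr
W_total = W₁ + W₂ = 0.07605 + 0.13405 = 0.21009 hr

Final: 0.21009 hr


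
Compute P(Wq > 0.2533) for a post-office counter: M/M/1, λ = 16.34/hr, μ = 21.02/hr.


ρ = 16.34/21.02 = 0.7774
P(Wq > t) = ρ·e^{−(μ−λ)t} = 0.7774·e^{−1.1854}
= 0.7774·0.305610 = 0.237568

Final: 0.237568


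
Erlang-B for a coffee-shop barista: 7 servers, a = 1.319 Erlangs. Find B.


B(c,a) = (a^c/c!) / Σ_{k=0}^{c} a^k/k!
a^7/7! = 0.001378
Σ terms (k=0..7): 1.00000 + 1.31900 + 0.86988 + 0.38246 + 0.12612 + 0.03327 + 0.007314 + 0.001378 = 3.739414
B = 0.001378/3.739414 = 0.0003685

Final: 0.0003685


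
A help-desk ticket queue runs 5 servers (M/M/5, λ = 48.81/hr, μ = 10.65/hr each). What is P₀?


a = λ/μ = 48.81/10.65 = 4.5831; ρ = a/c = 0.9166
Σ_{k=0}^{4} a^k/k! (terms k=0..4) = 1.00000 + 4.58310 + 10.50240 + 16.04451 + 18.38339 = 50.51339
Tail: a^5/(5!(1−ρ)) = 2022.06913/(120·0.08338) = 202.09306
P₀ = 1/(50.51339 + 202.09306) = 1/252.60645 = 0.003959

Final: 0.003959


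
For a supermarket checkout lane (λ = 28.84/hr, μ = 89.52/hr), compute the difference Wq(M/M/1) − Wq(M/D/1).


ρ = 28.84/89.52 = 0.3222
Wq(M/M/1) = ρ/(μ−λ) = 0.3222/60.68 = 0.005309 hr
Wq(M/D/1) = ρ/(2(μ−λ)) = 0.002655 hr
Savings = 0.005309 − 0.002655 = 0.002655 hr

Final: 0.002655 hr


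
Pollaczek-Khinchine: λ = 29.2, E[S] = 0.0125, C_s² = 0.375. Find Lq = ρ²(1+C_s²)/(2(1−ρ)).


ρ = λ·E[S] = 29.2·0.0125 = 0.3650
Lq = ρ²(1+C_s²)/(2(1−ρ)) = 0.1332·(1+0.375)/(2·0.6350)
= 0.1332·1.3750/1.2700 = 0.14424

Final: 0.14424


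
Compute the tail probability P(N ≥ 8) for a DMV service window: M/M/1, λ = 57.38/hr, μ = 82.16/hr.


ρ = 57.38/82.16 = 0.6984
P(N ≥ n) = ρ^n = 0.6984^8 = 0.056598

Final: 0.056598


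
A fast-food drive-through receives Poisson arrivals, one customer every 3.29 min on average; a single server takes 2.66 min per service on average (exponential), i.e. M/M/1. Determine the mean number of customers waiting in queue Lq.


λ = 60/3.29 = 18.2371 /hr
μ = 60/2.66 = 22.5564 /hr
ρ = λ/μ = 18.2371/22.5564 = 0.8085
Lq = ρ²/(1−ρ) = 0.6537/0.1915 = 3.4137

Final: 3.4137


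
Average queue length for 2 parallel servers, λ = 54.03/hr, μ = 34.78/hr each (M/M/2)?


a = λ/μ = 1.5535; ρ = a/2 = 0.7767
P₀ = 0.125657
Lq = P₀·a^c·ρ / (c!·(1−ρ)²) = 0.125657·2.41330·0.7767/(2·0.04985)
= 2.36277

Final: 2.36277


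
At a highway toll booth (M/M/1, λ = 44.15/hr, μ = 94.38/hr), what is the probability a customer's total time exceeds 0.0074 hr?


W ~ Exponential(μ−λ) for M/M/1.
μ − λ = 94.38 − 44.15 = 50.2300
P(W > t) = e^{−(μ−λ)t} = e^{−0.3717} = 0.689560

Final: 0.689560


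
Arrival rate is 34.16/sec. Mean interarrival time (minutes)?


Mean interarrival time = 1/λ = 1/34.16 second = 0.02927 second
In minutes: 0.02927 × 0.0166667 = 0.0004879 min

Final: 0.0004879 min


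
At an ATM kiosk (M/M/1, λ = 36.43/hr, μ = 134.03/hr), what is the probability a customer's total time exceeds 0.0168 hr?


W ~ Exponential(μ−λ) for M/M/1.
μ − λ = 134.03 − 36.43 = 97.6000
P(W > t) = e^{−(μ−λ)t} = e^{−1.6397} = 0.194042

Final: 0.194042


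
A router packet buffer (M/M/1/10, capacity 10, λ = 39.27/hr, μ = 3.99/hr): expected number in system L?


ρ = 39.27/3.99 = 9.8421
L = ρ[1 − (K+1)ρ^K + Kρ^(K+1)] / [(1−ρ)(1−ρ^(K+1))]
Numerator: 9.8421·(1 − 11·8528645359.596289 + 10·83939825381.289795) = 7338107892553.124023
Denominator: (-8.8421)·(-83939825380.289795) = 742204771783.615112
L = 7338107892553.124023/742204771783.615112 = 9.8869

Final: 9.8869


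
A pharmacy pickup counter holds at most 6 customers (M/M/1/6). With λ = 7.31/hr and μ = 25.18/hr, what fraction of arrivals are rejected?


ρ = λ/μ = 7.31/25.18 = 0.2903
P_K = (1−ρ)ρ^K/(1−ρ^(K+1)) = (0.7097·0.0005986)/(1 − 0.0001738)
= 0.0004249/0.999826 = 0.0004249

Final: 0.0004249


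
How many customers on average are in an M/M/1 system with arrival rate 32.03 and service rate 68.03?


ρ = λ/μ = 32.03/68.03 = 0.4708
L = ρ/(1−ρ) = 0.4708/(1 − 0.4708) = 0.4708/0.5292 = 0.8897

Final: 0.8897


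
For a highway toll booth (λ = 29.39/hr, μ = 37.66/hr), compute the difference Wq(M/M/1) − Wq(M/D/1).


ρ = 29.39/37.66 = 0.7804
Wq(M/M/1) = ρ/(μ−λ) = 0.7804/8.27 = 0.09437 hr
Wq(M/D/1) = ρ/(2(μ−λ)) = 0.04718 hr
Savings = 0.09437 − 0.04718 = 0.04718 hr

Final: 0.04718 hr


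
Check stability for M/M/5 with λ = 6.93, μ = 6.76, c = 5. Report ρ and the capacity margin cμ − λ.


Total capacity cμ = 5·6.76 = 33.80/hr
ρ = λ/(cμ) = 6.93/33.80 = 0.2050
Stable ⇔ ρ < 1: YES
Spare capacity = cμ − λ = 33.80 − 6.93 = 26.87/hr

Final: ρ = 0.2050; stable; margin = 26.87/hr


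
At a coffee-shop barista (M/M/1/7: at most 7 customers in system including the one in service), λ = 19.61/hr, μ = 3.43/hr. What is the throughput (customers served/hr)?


ρ = 5.7172; P_K = (1−ρ)ρ^7/(1−ρ^8) = 0.825090
λ_eff = λ(1 − P_K) = 19.61·(1 − 0.825090) = 19.61·0.174910 = 3.4300 /hr

Final: 3.4300 /hr


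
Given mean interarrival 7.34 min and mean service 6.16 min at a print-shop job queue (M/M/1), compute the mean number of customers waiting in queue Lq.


λ = 60/7.34 = 8.1744 /hr
μ = 60/6.16 = 9.7403 /hr
ρ = λ/μ = 8.1744/9.7403 = 0.8392
Lq = ρ²/(1−ρ) = 0.7043/0.1608 = 4.3811

Final: 4.3811


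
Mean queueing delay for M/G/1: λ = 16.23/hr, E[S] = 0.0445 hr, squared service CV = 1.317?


ρ = λ·E[S] = 16.23·0.0445 = 0.7222
E[S²] = E[S]²(1+C_s²) = 0.0445²·(1+1.317) = 0.004588
Wq = λ·E[S²]/(2(1−ρ)) = 16.23·0.004588/(2·0.2778) = 0.13405 hr

Final: 0.13405 hr


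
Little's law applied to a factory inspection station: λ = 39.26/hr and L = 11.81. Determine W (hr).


W = L/λ = 11.81/39.26 = 0.3008 hr

Final: 0.3008 hr
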